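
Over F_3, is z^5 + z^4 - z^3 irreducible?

No

Write m(z) = z^5 + z^4 - z^3.
Check for roots in F_3: m(0) = 0 → root; m(1) = 1; m(2) = 1.
m(0) = 0, so (z) divides m(z); m is reducible.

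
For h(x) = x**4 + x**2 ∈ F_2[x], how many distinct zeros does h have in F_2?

2

Evaluate at each of the 2 elements of F_2:
h(0) = 0 → root; h(1) = 0 → root.
Roots: {0, 1}.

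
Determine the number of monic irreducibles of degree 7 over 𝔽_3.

312

The number of monic irreducibles of degree 7 over GF(3) is (1/7)·Σ_{d∣7} μ(7/d) 3^d.
Divisors of 7: 1, 7; μ(7/d) for each: -1, 1.
Σ = − 3^1 + 3^7 = 2184.
N = 2184/7 = 312.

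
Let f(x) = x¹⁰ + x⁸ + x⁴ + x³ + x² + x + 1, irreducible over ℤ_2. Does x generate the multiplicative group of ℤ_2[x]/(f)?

No

|GF(2^10)^×| = 2^10 − 1 = 1023. Prime factorization: 1023 = 3·11·31.
f is primitive ⇔ x has order 1023 in GF(2)[x]/(f), i.e. x^(1023/q) ≠ 1 for each prime q | 1023.
x^(341) mod f = 1
x^(93) mod f = x⁹ + x⁸ + x⁷ + x⁶ + x⁵.
x^(33) mod f = x⁸ + x⁶ + x⁵ + x² + 1.
Since x^(341) = 1, the order of x divides 341 < 1023; not primitive.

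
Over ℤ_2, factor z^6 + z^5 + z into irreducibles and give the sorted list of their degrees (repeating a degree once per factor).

1, 2, 3

Write f(z) = z^6 + z^5 + z.
Roots in ℤ_2: f(0) = 0 → root; f(1) = 1.
Linear factors from roots: (z).
Complete factorization: f(z) = (z)·(z^2 + z + 1)·(z^3 + z + 1).
Factor degrees with multiplicity: 1 + 2 + 3 = 6.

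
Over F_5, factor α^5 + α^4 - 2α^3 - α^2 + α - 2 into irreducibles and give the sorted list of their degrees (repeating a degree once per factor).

2, 3

Write f(α) = α^5 + α^4 - 2α^3 - α^2 + α - 2.
Roots in F_5: f(0) = 3; f(1) = 3; f(2) = 3; f(3) = 2; f(4) = 3.
Complete factorization: f(α) = (α^2 - 2α - 1)·(α^3 - 2α^2 + 2).
Factor degrees with multiplicity: 2 + 3 = 5.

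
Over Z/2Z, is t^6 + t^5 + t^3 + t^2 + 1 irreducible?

Write P(t) = t^6 + t^5 + t^3 + t^2 + 1.
Check for roots in Z/2Z: P(0) = 1; P(1) = 1.
No roots, so no linear factors.
Monic irreducibles of degree 2 over GF(2): t^2 + t + 1.
None of them divide P (all give nonzero remainder).
Monic irreducibles of degree 3 over GF(2): t^3 + t + 1, t^3 + t^2 + 1.
None of them divide P (all give nonzero remainder).
No irreducible factor of degree ≤ 3 exists, so P is irreducible over GF(2).

Yes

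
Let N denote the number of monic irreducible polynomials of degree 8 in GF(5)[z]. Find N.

48750

Gauss's count: N_{5}(8) = (1/8) Σ_{d|8} μ(8/d)·5^d.
Divisors of 8: 1, 2, 4, 8; μ(8/d) for each: 0, 0, -1, 1.
Σ = − 5^4 + 5^8 = 390000.
N = 390000/8 = 48750.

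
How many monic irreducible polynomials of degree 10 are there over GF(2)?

Gauss's count: N_{2}(10) = (1/10) Σ_{d|10} μ(10/d)·2^d.
Divisors of 10: 1, 2, 5, 10; μ(10/d) for each: 1, -1, -1, 1.
Σ = 2^1 − 2^2 − 2^5 + 2^10 = 990.
N = 990/10 = 99.

99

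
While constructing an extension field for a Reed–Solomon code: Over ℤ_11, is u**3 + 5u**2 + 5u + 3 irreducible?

No

Write h(u) = u**3 + 5u**2 + 5u + 3.
Check each element of ℤ_11 for a root: h(0)=3, h(1)=3, h(2)=8, h(3)=2, h(4)=2, h(5)=3, h(6)=0, h(7)=10, h(8)=6, h(9)=5, h(10)=2.
h(6) = 0, so (u − 6) divides h(u); h is reducible.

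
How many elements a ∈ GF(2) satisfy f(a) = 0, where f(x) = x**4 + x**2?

2

Evaluate at each of the 2 elements of GF(2):
f(0) = 0 → root; f(1) = 0 → root.
Roots: {0, 1}.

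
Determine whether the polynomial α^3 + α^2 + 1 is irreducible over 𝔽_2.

Yes

Write P(α) = α^3 + α^2 + 1.
Check for roots in 𝔽_2: P(0) = 1; P(1) = 1.
No roots. A degree-3 polynomial over a field with no linear factor is irreducible.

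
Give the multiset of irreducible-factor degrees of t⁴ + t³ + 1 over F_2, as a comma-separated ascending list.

4

Write h(t) = t⁴ + t³ + 1.
Roots in F_2: h(0) = 1; h(1) = 1.
Complete factorization: h(t) = (t⁴ + t³ + 1).
Factor degrees with multiplicity: 4 = 4.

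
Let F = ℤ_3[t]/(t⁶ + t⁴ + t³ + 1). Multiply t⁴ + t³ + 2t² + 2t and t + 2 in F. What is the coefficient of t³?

Multiply in ℤ_3[t]: (t⁴ + t³ + 2t² + 2t)·(t + 2) = t⁵ + t³ + t.
Reduced: t⁵ + t³ + t.

1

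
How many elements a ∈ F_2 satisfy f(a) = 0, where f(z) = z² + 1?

Evaluate at each of the 2 elements of F_2:
f(0) = 1; f(1) = 0 → root.
Roots: {1}.

1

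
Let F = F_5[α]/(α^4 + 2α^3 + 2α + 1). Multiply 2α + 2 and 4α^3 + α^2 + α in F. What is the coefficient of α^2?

Multiply in F_5[α]: (2α + 2)·(4α^3 + α^2 + α) = 3α^4 + 4α^2 + 2α.
Reduce using α^4 ≡ 3α^3 + 3α + 4 (mod α^4 + 2α^3 + 2α + 1).
Reduced: 4α^3 + 4α^2 + α + 2.

4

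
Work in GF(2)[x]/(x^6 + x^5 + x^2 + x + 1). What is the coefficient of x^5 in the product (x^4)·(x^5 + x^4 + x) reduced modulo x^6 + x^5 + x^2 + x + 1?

Multiply in GF(2)[x]: (x^4)·(x^5 + x^4 + x) = x^9 + x^8 + x^5.
Reduce using x^6 ≡ x^5 + x^2 + x + 1 (mod x^6 + x^5 + x^2 + x + 1).
Reduced: x^4 + x^3.

0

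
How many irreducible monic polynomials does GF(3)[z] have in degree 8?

x^(3^8) − x is the product of all monic irreducibles of degree dividing 8; Möbius inversion gives N = (1/8) Σ μ(8/d)·3^d.
Divisors of 8: 1, 2, 4, 8; μ(8/d) for each: 0, 0, -1, 1.
Σ = − 3^4 + 3^8 = 6480.
N = 6480/8 = 810.

810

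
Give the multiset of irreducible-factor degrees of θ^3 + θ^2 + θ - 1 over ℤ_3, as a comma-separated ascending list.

3

Write f(θ) = θ^3 + θ^2 + θ - 1.
Roots in ℤ_3: f(0) = 2; f(1) = 2; f(2) = 1.
Complete factorization: f(θ) = (θ^3 + θ^2 + θ - 1).
Factor degrees with multiplicity: 3 = 3.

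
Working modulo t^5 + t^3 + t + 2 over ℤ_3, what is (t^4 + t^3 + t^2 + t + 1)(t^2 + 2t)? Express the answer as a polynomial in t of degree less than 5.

2t^4 + 2t^2

Multiply in ℤ_3[t]: (t^4 + t^3 + t^2 + t + 1)·(t^2 + 2t) = t^6 + 2t.
Reduce using t^5 ≡ 2t^3 + 2t + 1 (mod t^5 + t^3 + t + 2).
Reduced: 2t^4 + 2t^2.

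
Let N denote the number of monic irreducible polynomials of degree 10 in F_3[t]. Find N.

The number of monic irreducibles of degree 10 over GF(3) is (1/10)·Σ_{d∣10} μ(10/d) 3^d.
Divisors of 10: 1, 2, 5, 10; μ(10/d) for each: 1, -1, -1, 1.
Σ = 3^1 − 3^2 − 3^5 + 3^10 = 58800.
N = 58800/10 = 5880.

5880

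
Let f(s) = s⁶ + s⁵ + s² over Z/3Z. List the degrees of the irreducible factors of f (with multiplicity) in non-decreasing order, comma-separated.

Roots in Z/3Z: f(0) = 0 → root; f(1) = 0 → root; f(2) = 1.
Linear factors from roots: (s), (s - 1).
Complete factorization: f(s) = (s - 1)·(s)^2·(s³ - s² - s - 1).
Factor degrees with multiplicity: 1 + 1 + 1 + 3 = 6.

1, 1, 1, 3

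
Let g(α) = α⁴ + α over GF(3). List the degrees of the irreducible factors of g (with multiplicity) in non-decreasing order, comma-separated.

Roots in GF(3): g(0) = 0 → root; g(1) = 2; g(2) = 0 → root.
Linear factors from roots: (α), (α + 1).
Complete factorization: g(α) = (α)·(α + 1)^3.
Factor degrees with multiplicity: 1 + 1 + 1 + 1 = 4.

1, 1, 1, 1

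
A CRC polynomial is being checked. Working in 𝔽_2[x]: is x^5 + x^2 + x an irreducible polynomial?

No

Write h(x) = x^5 + x^2 + x.
Check for roots in 𝔽_2: h(0) = 0 → root; h(1) = 1.
h(0) = 0, so (x) divides h(x); h is reducible.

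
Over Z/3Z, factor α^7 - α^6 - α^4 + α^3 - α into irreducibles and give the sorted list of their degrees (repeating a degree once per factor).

Write h(α) = α^7 - α^6 - α^4 + α^3 - α.
Roots in Z/3Z: h(0) = 0 → root; h(1) = 2; h(2) = 0 → root.
Linear factors from roots: (α), (α + 1).
Complete factorization: h(α) = (α)·(α + 1)·(α^2 + 1)·(α^3 + α^2 + α - 1).
Factor degrees with multiplicity: 1 + 1 + 2 + 3 = 7.

1, 1, 2, 3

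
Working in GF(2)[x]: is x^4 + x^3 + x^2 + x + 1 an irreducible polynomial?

Yes

Write g(x) = x^4 + x^3 + x^2 + x + 1.
Check for roots in GF(2): g(0) = 1; g(1) = 1.
No roots, so no linear factors.
Monic irreducibles of degree 2 over GF(2): x^2 + x + 1.
None of them divide g (all give nonzero remainder).
No irreducible factor of degree ≤ 2 exists, so g is irreducible over GF(2).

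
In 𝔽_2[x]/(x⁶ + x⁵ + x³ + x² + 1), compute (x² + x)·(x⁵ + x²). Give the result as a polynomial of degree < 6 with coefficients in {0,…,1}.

Multiply in 𝔽_2[x]: (x² + x)·(x⁵ + x²) = x⁷ + x⁶ + x⁴ + x³.
Reduce using x⁶ ≡ x⁵ + x³ + x² + 1 (mod x⁶ + x⁵ + x³ + x² + 1).
Reduced: x.

x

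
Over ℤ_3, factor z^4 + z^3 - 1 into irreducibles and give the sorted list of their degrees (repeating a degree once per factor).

Write f(z) = z^4 + z^3 - 1.
Roots in ℤ_3: f(0) = 2; f(1) = 1; f(2) = 2.
Complete factorization: f(z) = (z^4 + z^3 - 1).
Factor degrees with multiplicity: 4 = 4.

4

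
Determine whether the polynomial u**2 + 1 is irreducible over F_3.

Write f(u) = u**2 + 1.
Check for roots in F_3: f(0) = 1; f(1) = 2; f(2) = 2.
No roots. A degree-2 polynomial over a field with no linear factor is irreducible.

Yes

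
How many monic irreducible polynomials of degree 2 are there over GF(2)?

The number of monic irreducibles of degree 2 over GF(2) is (1/2)·Σ_{d∣2} μ(2/d) 2^d.
Divisors of 2: 1, 2; μ(2/d) for each: -1, 1.
Σ = − 2^1 + 2^2 = 2.
N = 2/2 = 1.

1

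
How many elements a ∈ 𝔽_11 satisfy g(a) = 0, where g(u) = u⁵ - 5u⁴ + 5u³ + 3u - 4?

Evaluate at each of the 11 elements of 𝔽_11:
g(0) = 7; g(1) = 0 → root; g(2) = 5; g(3) = 0 → root; g(4) = 6; g(5) = 9; g(6) = 3; g(7) = 0 → root; g(8) = 7; g(9) = 3; g(10) = 4.
Roots: {1, 3, 7}.

3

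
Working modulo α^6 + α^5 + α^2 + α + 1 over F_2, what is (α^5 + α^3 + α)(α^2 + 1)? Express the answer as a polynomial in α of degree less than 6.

α^5 + α^3 + α + 1

Multiply in F_2[α]: (α^5 + α^3 + α)·(α^2 + 1) = α^7 + α.
Reduce using α^6 ≡ α^5 + α^2 + α + 1 (mod α^6 + α^5 + α^2 + α + 1).
Reduced: α^5 + α^3 + α + 1.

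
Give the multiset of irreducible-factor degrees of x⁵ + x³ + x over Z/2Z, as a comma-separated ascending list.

Write g(x) = x⁵ + x³ + x.
Roots in Z/2Z: g(0) = 0 → root; g(1) = 1.
Linear factors from roots: (x).
Complete factorization: g(x) = (x)·(x² + x + 1)^2.
Factor degrees with multiplicity: 1 + 2 + 2 = 5.

1, 2, 2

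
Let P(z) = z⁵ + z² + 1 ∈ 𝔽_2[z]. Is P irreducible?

Yes

Check for roots in 𝔽_2: P(0) = 1; P(1) = 1.
No roots, so no linear factors.
Monic irreducibles of degree 2 over GF(2): z² + z + 1.
None of them divide P (all give nonzero remainder).
No irreducible factor of degree ≤ 2 exists, so P is irreducible over GF(2).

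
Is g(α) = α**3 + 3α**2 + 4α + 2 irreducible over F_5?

Check for roots in F_5: g(0) = 2; g(1) = 0 → root; g(2) = 0 → root; g(3) = 3; g(4) = 0 → root.
g(1) = 0, so (α − 1) divides g(α); g is reducible.

No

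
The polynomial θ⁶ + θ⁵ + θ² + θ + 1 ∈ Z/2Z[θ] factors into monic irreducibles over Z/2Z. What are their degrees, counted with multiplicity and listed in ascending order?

Write f(θ) = θ⁶ + θ⁵ + θ² + θ + 1.
Roots in Z/2Z: f(0) = 1; f(1) = 1.
Complete factorization: f(θ) = (θ⁶ + θ⁵ + θ² + θ + 1).
Factor degrees with multiplicity: 6 = 6.

6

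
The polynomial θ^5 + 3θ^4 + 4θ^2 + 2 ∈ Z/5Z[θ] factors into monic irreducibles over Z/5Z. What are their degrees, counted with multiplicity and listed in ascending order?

Write f(θ) = θ^5 + 3θ^4 + 4θ^2 + 2.
Roots in Z/5Z: f(0) = 2; f(1) = 0 → root; f(2) = 3; f(3) = 4; f(4) = 3.
Linear factors from roots: (θ + 4).
Complete factorization: f(θ) = (θ + 4)^2·(θ^3 + 4θ + 2).
Factor degrees with multiplicity: 1 + 1 + 3 = 5.

1, 1, 3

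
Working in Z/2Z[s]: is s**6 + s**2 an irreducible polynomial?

No

Write P(s) = s**6 + s**2.
Check for roots in Z/2Z: P(0) = 0 → root; P(1) = 0 → root.
P(0) = 0, so (s) divides P(s); P is reducible.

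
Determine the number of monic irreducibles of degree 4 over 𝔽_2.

3

Gauss's count: N_{2}(4) = (1/4) Σ_{d|4} μ(4/d)·2^d.
Divisors of 4: 1, 2, 4; μ(4/d) for each: 0, -1, 1.
Σ = − 2^2 + 2^4 = 12.
N = 12/4 = 3.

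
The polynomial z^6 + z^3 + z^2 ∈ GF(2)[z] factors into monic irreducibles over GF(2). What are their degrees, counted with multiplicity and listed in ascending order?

Write f(z) = z^6 + z^3 + z^2.
Roots in GF(2): f(0) = 0 → root; f(1) = 1.
Linear factors from roots: (z).
Complete factorization: f(z) = (z)^2·(z^4 + z + 1).
Factor degrees with multiplicity: 1 + 1 + 4 = 6.

1, 1, 4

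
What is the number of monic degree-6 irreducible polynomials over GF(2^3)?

43596

x^(8^6) − x is the product of all monic irreducibles of degree dividing 6; Möbius inversion gives N = (1/6) Σ μ(6/d)·8^d.
Divisors of 6: 1, 2, 3, 6; μ(6/d) for each: 1, -1, -1, 1.
Σ = 8^1 − 8^2 − 8^3 + 8^6 = 261576.
N = 261576/6 = 43596.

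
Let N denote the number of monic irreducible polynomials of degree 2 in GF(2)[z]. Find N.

1

By the necklace-counting formula, N_2(2) = (1/2) Σ_{d|2} μ(2/d)·2^d.
Divisors of 2: 1, 2; μ(2/d) for each: -1, 1.
Σ = − 2^1 + 2^2 = 2.
N = 2/2 = 1.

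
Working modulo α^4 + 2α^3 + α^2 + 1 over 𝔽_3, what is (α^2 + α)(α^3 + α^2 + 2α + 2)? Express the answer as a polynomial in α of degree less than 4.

2α^3 + α^2 + α

Multiply in 𝔽_3[α]: (α^2 + α)·(α^3 + α^2 + 2α + 2) = α^5 + 2α^4 + α^2 + 2α.
Reduce using α^4 ≡ α^3 + 2α^2 + 2 (mod α^4 + 2α^3 + α^2 + 1).
Reduced: 2α^3 + α^2 + α.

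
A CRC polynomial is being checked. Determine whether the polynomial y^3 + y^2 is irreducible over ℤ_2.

Write f(y) = y^3 + y^2.
Check for roots in ℤ_2: f(0) = 0 → root; f(1) = 0 → root.
f(0) = 0, so (y) divides f(y); f is reducible.

No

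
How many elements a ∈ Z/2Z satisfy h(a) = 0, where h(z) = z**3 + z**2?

Evaluate at each of the 2 elements of Z/2Z:
h(0) = 0 → root; h(1) = 0 → root.
Roots: {0, 1}.

2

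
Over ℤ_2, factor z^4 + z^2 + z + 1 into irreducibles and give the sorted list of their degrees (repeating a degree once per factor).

Write f(z) = z^4 + z^2 + z + 1.
Roots in ℤ_2: f(0) = 1; f(1) = 0 → root.
Linear factors from roots: (z + 1).
Complete factorization: f(z) = (z + 1)·(z^3 + z^2 + 1).
Factor degrees with multiplicity: 1 + 3 = 4.

1, 3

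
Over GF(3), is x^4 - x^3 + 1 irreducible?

No

Write h(x) = x^4 - x^3 + 1.
Check for roots in GF(3): h(0) = 1; h(1) = 1; h(2) = 0 → root.
h(2) = 0, so (x − 2) divides h(x); h is reducible.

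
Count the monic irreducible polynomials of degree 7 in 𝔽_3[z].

Gauss's count: N_{3}(7) = (1/7) Σ_{d|7} μ(7/d)·3^d.
Divisors of 7: 1, 7; μ(7/d) for each: -1, 1.
Σ = − 3^1 + 3^7 = 2184.
N = 2184/7 = 312.

312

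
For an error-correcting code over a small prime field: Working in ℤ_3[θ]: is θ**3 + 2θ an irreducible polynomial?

Write P(θ) = θ**3 + 2θ.
Check for roots in ℤ_3: P(0) = 0 → root; P(1) = 0 → root; P(2) = 0 → root.
P(0) = 0, so (θ) divides P(θ); P is reducible.

No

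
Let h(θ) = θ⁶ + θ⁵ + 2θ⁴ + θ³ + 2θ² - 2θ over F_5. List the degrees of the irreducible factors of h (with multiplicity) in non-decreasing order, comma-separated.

Roots in F_5: h(0) = 0 → root; h(1) = 0 → root; h(2) = 0 → root; h(3) = 3; h(4) = 0 → root.
Linear factors from roots: (θ), (θ - 1), (θ - 2), (θ + 1).
Complete factorization: h(θ) = (θ)·(θ + 1)·(θ - 2)·(θ - 1)·(θ² - 2θ - 1).
Factor degrees with multiplicity: 1 + 1 + 1 + 1 + 2 = 6.

1, 1, 1, 1, 2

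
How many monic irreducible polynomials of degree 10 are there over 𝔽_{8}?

By the necklace-counting formula, N_8(10) = (1/10) Σ_{d|10} μ(10/d)·8^d.
Divisors of 10: 1, 2, 5, 10; μ(10/d) for each: 1, -1, -1, 1.
Σ = 8^1 − 8^2 − 8^5 + 8^10 = 1073709000.
N = 1073709000/10 = 107370900.

107370900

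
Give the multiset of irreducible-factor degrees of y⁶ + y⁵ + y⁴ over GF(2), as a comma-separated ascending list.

Write g(y) = y⁶ + y⁵ + y⁴.
Roots in GF(2): g(0) = 0 → root; g(1) = 1.
Linear factors from roots: (y).
Complete factorization: g(y) = (y)^4·(y² + y + 1).
Factor degrees with multiplicity: 1 + 1 + 1 + 1 + 2 = 6.

1, 1, 1, 1, 2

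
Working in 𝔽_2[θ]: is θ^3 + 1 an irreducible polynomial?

No

Write P(θ) = θ^3 + 1.
Check for roots in 𝔽_2: P(0) = 1; P(1) = 0 → root.
P(1) = 0, so (θ − 1) divides P(θ); P is reducible.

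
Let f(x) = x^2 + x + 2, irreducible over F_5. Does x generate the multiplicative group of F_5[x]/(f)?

|GF(5^2)^×| = 5^2 − 1 = 24. Prime factorization: 24 = 2^3·3.
f is primitive ⇔ x has order 24 in GF(5)[x]/(f), i.e. x^(24/q) ≠ 1 for each prime q | 24.
x^(12) mod f = 4.
x^(8) mod f = 3x + 1.
None equal 1, so x has full order 24; f is primitive.

Yes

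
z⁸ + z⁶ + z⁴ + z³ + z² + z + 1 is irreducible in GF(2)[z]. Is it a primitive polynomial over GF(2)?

Write f(z) = z⁸ + z⁶ + z⁴ + z³ + z² + z + 1.
|GF(2^8)^×| = 2^8 − 1 = 255. Prime factorization: 255 = 3·5·17.
f is primitive ⇔ z has order 255 in GF(2)[z]/(f), i.e. z^(255/q) ≠ 1 for each prime q | 255.
z^(85) mod f = z⁴ + z³ + z.
z^(51) mod f = z⁶ + z³.
z^(15) mod f = z⁶ + z + 1.
None equal 1, so z has full order 255; f is primitive.

Yes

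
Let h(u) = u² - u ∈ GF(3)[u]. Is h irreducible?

Check for roots in GF(3): h(0) = 0 → root; h(1) = 0 → root; h(2) = 2.
h(0) = 0, so (u) divides h(u); h is reducible.

No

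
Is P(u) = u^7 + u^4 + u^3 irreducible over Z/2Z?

Check for roots in Z/2Z: P(0) = 0 → root; P(1) = 1.
P(0) = 0, so (u) divides P(u); P is reducible.

No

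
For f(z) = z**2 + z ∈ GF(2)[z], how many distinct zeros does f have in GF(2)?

2

Evaluate at each of the 2 elements of GF(2):
f(0) = 0 → root; f(1) = 0 → root.
Roots: {0, 1}.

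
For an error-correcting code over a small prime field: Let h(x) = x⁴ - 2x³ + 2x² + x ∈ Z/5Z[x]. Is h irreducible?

No

Check for roots in Z/5Z: h(0) = 0 → root; h(1) = 2; h(2) = 0 → root; h(3) = 3; h(4) = 4.
h(0) = 0, so (x) divides h(x); h is reducible.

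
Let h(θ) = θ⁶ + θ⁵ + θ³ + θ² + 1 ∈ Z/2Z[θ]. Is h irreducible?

Yes

Check for roots in Z/2Z: h(0) = 1; h(1) = 1.
No roots, so no linear factors.
Monic irreducibles of degree 2 over GF(2): θ² + θ + 1.
None of them divide h (all give nonzero remainder).
Monic irreducibles of degree 3 over GF(2): θ³ + θ + 1, θ³ + θ² + 1.
None of them divide h (all give nonzero remainder).
No irreducible factor of degree ≤ 3 exists, so h is irreducible over GF(2).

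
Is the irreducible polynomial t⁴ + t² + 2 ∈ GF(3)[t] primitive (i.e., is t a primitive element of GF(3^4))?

Write f(t) = t⁴ + t² + 2.
|GF(3^4)^×| = 3^4 − 1 = 80. Prime factorization: 80 = 2^4·5.
f is primitive ⇔ t has order 80 in GF(3)[t]/(f), i.e. t^(80/q) ≠ 1 for each prime q | 80.
t^(40) mod f = 2.
t^(16) mod f = 1
Since t^(16) = 1, the order of t divides 16 < 80; not primitive.

No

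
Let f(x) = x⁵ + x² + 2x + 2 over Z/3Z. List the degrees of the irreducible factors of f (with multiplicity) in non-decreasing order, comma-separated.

1, 1, 1, 2

Roots in Z/3Z: f(0) = 2; f(1) = 0 → root; f(2) = 0 → root.
Linear factors from roots: (x + 2), (x + 1).
Complete factorization: f(x) = (x + 1)·(x + 2)^2·(x² + x + 2).
Factor degrees with multiplicity: 1 + 1 + 1 + 2 = 5.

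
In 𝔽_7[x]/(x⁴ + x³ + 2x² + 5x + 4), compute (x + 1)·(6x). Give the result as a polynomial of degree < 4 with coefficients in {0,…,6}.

Multiply in 𝔽_7[x]: (x + 1)·(6x) = 6x² + 6x.
Reduced: 6x² + 6x.

6x^2 + 6x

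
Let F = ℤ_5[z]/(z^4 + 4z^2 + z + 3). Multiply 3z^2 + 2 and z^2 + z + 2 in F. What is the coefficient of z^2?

Multiply in ℤ_5[z]: (3z^2 + 2)·(z^2 + z + 2) = 3z^4 + 3z^3 + 3z^2 + 2z + 4.
Reduce using z^4 ≡ z^2 + 4z + 2 (mod z^4 + 4z^2 + z + 3).
Reduced: 3z^3 + z^2 + 4z.

1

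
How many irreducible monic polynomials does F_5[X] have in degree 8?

x^(5^8) − x is the product of all monic irreducibles of degree dividing 8; Möbius inversion gives N = (1/8) Σ μ(8/d)·5^d.
Divisors of 8: 1, 2, 4, 8; μ(8/d) for each: 0, 0, -1, 1.
Σ = − 5^4 + 5^8 = 390000.
N = 390000/8 = 48750.

48750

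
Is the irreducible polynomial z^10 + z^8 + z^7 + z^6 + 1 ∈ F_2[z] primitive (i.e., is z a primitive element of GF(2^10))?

No

Write f(z) = z^10 + z^8 + z^7 + z^6 + 1.
|GF(2^10)^×| = 2^10 − 1 = 1023. Prime factorization: 1023 = 3·11·31.
f is primitive ⇔ z has order 1023 in GF(2)[z]/(f), i.e. z^(1023/q) ≠ 1 for each prime q | 1023.
z^(341) mod f = 1
z^(93) mod f = z^5 + z^4 + 1.
z^(33) mod f = z^9 + z^7 + z^6 + z^3 + z^2 + z.
Since z^(341) = 1, the order of z divides 341 < 1023; not primitive.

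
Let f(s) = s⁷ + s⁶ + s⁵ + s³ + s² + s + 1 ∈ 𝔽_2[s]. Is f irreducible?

Yes

Check for roots in 𝔽_2: f(0) = 1; f(1) = 1.
No roots, so no linear factors.
Monic irreducibles of degree 2 over GF(2): s² + s + 1.
None of them divide f (all give nonzero remainder).
Monic irreducibles of degree 3 over GF(2): s³ + s + 1, s³ + s² + 1.
None of them divide f (all give nonzero remainder).
No irreducible factor of degree ≤ 3 exists, so f is irreducible over GF(2).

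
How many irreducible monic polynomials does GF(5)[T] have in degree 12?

20343700

The number of monic irreducibles of degree 12 over GF(5) is (1/12)·Σ_{d∣12} μ(12/d) 5^d.
Divisors of 12: 1, 2, 3, 4, 6, 12; μ(12/d) for each: 0, 1, 0, -1, -1, 1.
Σ = 5^2 − 5^4 − 5^6 + 5^12 = 244124400.
N = 244124400/12 = 20343700.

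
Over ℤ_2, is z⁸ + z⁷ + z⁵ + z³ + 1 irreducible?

Yes

Write h(z) = z⁸ + z⁷ + z⁵ + z³ + 1.
Check for roots in ℤ_2: h(0) = 1; h(1) = 1.
No roots, so no linear factors.
Monic irreducibles of degree 2 over GF(2): z² + z + 1.
None of them divide h (all give nonzero remainder).
Monic irreducibles of degree 3 over GF(2): z³ + z + 1, z³ + z² + 1.
None of them divide h (all give nonzero remainder).
Monic irreducibles of degree 4 over GF(2): z⁴ + z + 1, z⁴ + z³ + 1, z⁴ + z³ + z² + z + 1.
None of them divide h (all give nonzero remainder).
No irreducible factor of degree ≤ 4 exists, so h is irreducible over GF(2).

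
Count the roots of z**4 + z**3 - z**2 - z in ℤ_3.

Write g(z) = z**4 + z**3 - z**2 - z.
Evaluate at each of the 3 elements of ℤ_3:
g(0) = 0 → root; g(1) = 0 → root; g(2) = 0 → root.
Roots: {0, 1, 2}.

3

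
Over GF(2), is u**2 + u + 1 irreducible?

Write h(u) = u**2 + u + 1.
Check for roots in GF(2): h(0) = 1; h(1) = 1.
No roots. A degree-2 polynomial over a field with no linear factor is irreducible.

Yes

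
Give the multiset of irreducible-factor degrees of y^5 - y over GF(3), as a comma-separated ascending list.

Write g(y) = y^5 - y.
Roots in GF(3): g(0) = 0 → root; g(1) = 0 → root; g(2) = 0 → root.
Linear factors from roots: (y), (y - 1), (y + 1).
Complete factorization: g(y) = (y)·(y + 1)·(y - 1)·(y^2 + 1).
Factor degrees with multiplicity: 1 + 1 + 1 + 2 = 5.

1, 1, 1, 2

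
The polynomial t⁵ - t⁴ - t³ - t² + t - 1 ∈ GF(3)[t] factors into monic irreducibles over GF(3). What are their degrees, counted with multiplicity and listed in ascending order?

5

Write g(t) = t⁵ - t⁴ - t³ - t² + t - 1.
Roots in GF(3): g(0) = 2; g(1) = 1; g(2) = 2.
Complete factorization: g(t) = (t⁵ - t⁴ - t³ - t² + t - 1).
Factor degrees with multiplicity: 5 = 5.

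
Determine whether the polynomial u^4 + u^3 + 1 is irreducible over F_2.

Write m(u) = u^4 + u^3 + 1.
Check for roots in F_2: m(0) = 1; m(1) = 1.
No roots, so no linear factors.
Monic irreducibles of degree 2 over GF(2): u^2 + u + 1.
None of them divide m (all give nonzero remainder).
No irreducible factor of degree ≤ 2 exists, so m is irreducible over GF(2).

Yes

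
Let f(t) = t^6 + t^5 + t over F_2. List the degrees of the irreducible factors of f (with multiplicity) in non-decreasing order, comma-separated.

Roots in F_2: f(0) = 0 → root; f(1) = 1.
Linear factors from roots: (t).
Complete factorization: f(t) = (t)·(t^2 + t + 1)·(t^3 + t + 1).
Factor degrees with multiplicity: 1 + 2 + 3 = 6.

1, 2, 3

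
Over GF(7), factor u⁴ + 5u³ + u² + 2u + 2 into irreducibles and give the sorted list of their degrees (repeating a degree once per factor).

Write h(u) = u⁴ + 5u³ + u² + 2u + 2.
Linear factors from roots: (u + 3).
Complete factorization: h(u) = (u + 3)·(u³ + 2u² + 2u + 3).
Factor degrees with multiplicity: 1 + 3 = 4.

1, 3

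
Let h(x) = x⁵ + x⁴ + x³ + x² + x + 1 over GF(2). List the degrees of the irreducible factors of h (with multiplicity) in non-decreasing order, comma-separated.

1, 2, 2

Roots in GF(2): h(0) = 1; h(1) = 0 → root.
Linear factors from roots: (x + 1).
Complete factorization: h(x) = (x + 1)·(x² + x + 1)^2.
Factor degrees with multiplicity: 1 + 2 + 2 = 5.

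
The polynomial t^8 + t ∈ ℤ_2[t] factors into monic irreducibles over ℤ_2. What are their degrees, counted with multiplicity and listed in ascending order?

Write h(t) = t^8 + t.
Roots in ℤ_2: h(0) = 0 → root; h(1) = 0 → root.
Linear factors from roots: (t), (t + 1).
Complete factorization: h(t) = (t)·(t + 1)·(t^3 + t + 1)·(t^3 + t^2 + 1).
Factor degrees with multiplicity: 1 + 1 + 3 + 3 = 8.

1, 1, 3, 3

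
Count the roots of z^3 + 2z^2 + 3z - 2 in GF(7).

0

Write g(z) = z^3 + 2z^2 + 3z - 2.
Evaluate at each of the 7 elements of GF(7):
g(0) = 5; g(1) = 4; g(2) = 6; g(3) = 3; g(4) = 1; g(5) = 6; g(6) = 3.
No element is a root.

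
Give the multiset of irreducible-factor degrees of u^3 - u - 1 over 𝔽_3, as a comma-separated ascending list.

Write f(u) = u^3 - u - 1.
Roots in 𝔽_3: f(0) = 2; f(1) = 2; f(2) = 2.
Complete factorization: f(u) = (u^3 - u - 1).
Factor degrees with multiplicity: 3 = 3.

3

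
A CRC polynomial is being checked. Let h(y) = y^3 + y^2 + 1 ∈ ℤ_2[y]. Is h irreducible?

Check for roots in ℤ_2: h(0) = 1; h(1) = 1.
No roots. A degree-3 polynomial over a field with no linear factor is irreducible.

Yes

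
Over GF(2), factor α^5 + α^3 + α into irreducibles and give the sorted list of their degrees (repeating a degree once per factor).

1, 2, 2

Write g(α) = α^5 + α^3 + α.
Roots in GF(2): g(0) = 0 → root; g(1) = 1.
Linear factors from roots: (α).
Complete factorization: g(α) = (α)·(α^2 + α + 1)^2.
Factor degrees with multiplicity: 1 + 2 + 2 = 5.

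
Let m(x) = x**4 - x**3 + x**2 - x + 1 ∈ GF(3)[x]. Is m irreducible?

Check for roots in GF(3): m(0) = 1; m(1) = 1; m(2) = 2.
No roots, so no linear factors.
Monic irreducibles of degree 2 over GF(3): x**2 + 1, x**2 + x - 1, x**2 - x - 1.
None of them divide m (all give nonzero remainder).
No irreducible factor of degree ≤ 2 exists, so m is irreducible over GF(3).

Yes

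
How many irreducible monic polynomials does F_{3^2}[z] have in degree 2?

36

By the necklace-counting formula, N_9(2) = (1/2) Σ_{d|2} μ(2/d)·9^d.
Divisors of 2: 1, 2; μ(2/d) for each: -1, 1.
Σ = − 9^1 + 9^2 = 72.
N = 72/2 = 36.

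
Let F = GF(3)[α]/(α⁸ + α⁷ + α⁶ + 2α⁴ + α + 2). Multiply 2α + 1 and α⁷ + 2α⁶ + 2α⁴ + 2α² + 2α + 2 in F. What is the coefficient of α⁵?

1

Multiply in GF(3)[α]: (2α + 1)·(α⁷ + 2α⁶ + 2α⁴ + 2α² + 2α + 2) = 2α⁸ + 2α⁷ + 2α⁶ + α⁵ + 2α⁴ + α³ + 2.
Reduce using α⁸ ≡ 2α⁷ + 2α⁶ + α⁴ + 2α + 1 (mod α⁸ + α⁷ + α⁶ + 2α⁴ + α + 2).
Reduced: α⁵ + α⁴ + α³ + α + 1.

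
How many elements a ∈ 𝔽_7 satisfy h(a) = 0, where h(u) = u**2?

Evaluate at each of the 7 elements of 𝔽_7:
h(0) = 0 → root; h(1) = 1; h(2) = 4; h(3) = 2; h(4) = 2; h(5) = 4; h(6) = 1.
Roots: {0}.

1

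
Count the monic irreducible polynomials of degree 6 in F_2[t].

9

The number of monic irreducibles of degree 6 over GF(2) is (1/6)·Σ_{d∣6} μ(6/d) 2^d.
Divisors of 6: 1, 2, 3, 6; μ(6/d) for each: 1, -1, -1, 1.
Σ = 2^1 − 2^2 − 2^3 + 2^6 = 54.
N = 54/6 = 9.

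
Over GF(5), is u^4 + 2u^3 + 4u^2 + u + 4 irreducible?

Yes

Write f(u) = u^4 + 2u^3 + 4u^2 + u + 4.
Check for roots in GF(5): f(0) = 4; f(1) = 2; f(2) = 4; f(3) = 3; f(4) = 1.
No roots, so no linear factors.
Degree-2 irreducible divisors: test the 10 monic irreducibles of degree 2 over GF(5).
None of them divide f (all give nonzero remainder).
No irreducible factor of degree ≤ 2 exists, so f is irreducible over GF(5).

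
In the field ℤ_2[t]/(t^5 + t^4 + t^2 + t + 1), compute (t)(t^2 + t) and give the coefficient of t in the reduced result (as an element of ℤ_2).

Multiply in ℤ_2[t]: (t)·(t^2 + t) = t^3 + t^2.
Reduced: t^3 + t^2.

0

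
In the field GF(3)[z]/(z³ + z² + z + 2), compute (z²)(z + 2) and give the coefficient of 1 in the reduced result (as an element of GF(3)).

Multiply in GF(3)[z]: (z²)·(z + 2) = z³ + 2z².
Reduce using z³ ≡ 2z² + 2z + 1 (mod z³ + z² + z + 2).
Reduced: z² + 2z + 1.

1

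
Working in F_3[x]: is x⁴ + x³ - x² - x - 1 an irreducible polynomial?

Write m(x) = x⁴ + x³ - x² - x - 1.
Check for roots in F_3: m(0) = 2; m(1) = 2; m(2) = 2.
No roots, so no linear factors.
Monic irreducibles of degree 2 over GF(3): x² + 1, x² + x - 1, x² - x - 1.
None of them divide m (all give nonzero remainder).
No irreducible factor of degree ≤ 2 exists, so m is irreducible over GF(3).

Yes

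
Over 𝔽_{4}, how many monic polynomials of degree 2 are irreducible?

6

The number of monic irreducibles of degree 2 over GF(4) is (1/2)·Σ_{d∣2} μ(2/d) 4^d.
Divisors of 2: 1, 2; μ(2/d) for each: -1, 1.
Σ = − 4^1 + 4^2 = 12.
N = 12/2 = 6.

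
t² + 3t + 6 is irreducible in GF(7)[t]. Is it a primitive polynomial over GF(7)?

No

Write f(t) = t² + 3t + 6.
|GF(7^2)^×| = 7^2 − 1 = 48. Prime factorization: 48 = 2^4·3.
f is primitive ⇔ t has order 48 in GF(7)[t]/(f), i.e. t^(48/q) ≠ 1 for each prime q | 48.
t^(24) mod f = 6.
t^(16) mod f = 1
Since t^(16) = 1, the order of t divides 16 < 48; not primitive.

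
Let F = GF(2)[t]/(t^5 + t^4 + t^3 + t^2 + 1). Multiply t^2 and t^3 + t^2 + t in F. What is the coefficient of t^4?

0

Multiply in GF(2)[t]: (t^2)·(t^3 + t^2 + t) = t^5 + t^4 + t^3.
Reduce using t^5 ≡ t^4 + t^3 + t^2 + 1 (mod t^5 + t^4 + t^3 + t^2 + 1).
Reduced: t^2 + 1.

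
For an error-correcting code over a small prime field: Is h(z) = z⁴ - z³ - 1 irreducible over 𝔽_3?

Check for roots in 𝔽_3: h(0) = 2; h(1) = 2; h(2) = 1.
No roots, so no linear factors.
Monic irreducibles of degree 2 over GF(3): z² + 1, z² + z - 1, z² - z - 1.
None of them divide h (all give nonzero remainder).
No irreducible factor of degree ≤ 2 exists, so h is irreducible over GF(3).

Yes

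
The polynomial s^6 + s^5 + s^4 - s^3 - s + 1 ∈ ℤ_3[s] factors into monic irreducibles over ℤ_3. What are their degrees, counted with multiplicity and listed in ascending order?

2, 4

Write h(s) = s^6 + s^5 + s^4 - s^3 - s + 1.
Roots in ℤ_3: h(0) = 1; h(1) = 2; h(2) = 1.
Complete factorization: h(s) = (s^2 + s - 1)·(s^4 - s^2 - 1).
Factor degrees with multiplicity: 2 + 4 = 6.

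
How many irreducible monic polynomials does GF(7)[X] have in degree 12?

1153430600

By the necklace-counting formula, N_7(12) = (1/12) Σ_{d|12} μ(12/d)·7^d.
Divisors of 12: 1, 2, 3, 4, 6, 12; μ(12/d) for each: 0, 1, 0, -1, -1, 1.
Σ = 7^2 − 7^4 − 7^6 + 7^12 = 13841167200.
N = 13841167200/12 = 1153430600.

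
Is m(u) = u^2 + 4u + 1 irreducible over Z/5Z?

Yes

Check for roots in Z/5Z: m(0) = 1; m(1) = 1; m(2) = 3; m(3) = 2; m(4) = 3.
No roots. A degree-2 polynomial over a field with no linear factor is irreducible.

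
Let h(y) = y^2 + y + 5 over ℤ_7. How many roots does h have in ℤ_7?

Evaluate at each of the 7 elements of ℤ_7:
h(0) = 5; h(1) = 0 → root; h(2) = 4; h(3) = 3; h(4) = 4; h(5) = 0 → root; h(6) = 5.
Roots: {1, 5}.

2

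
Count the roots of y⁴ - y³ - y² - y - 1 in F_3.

1

Write g(y) = y⁴ - y³ - y² - y - 1.
Evaluate at each of the 3 elements of F_3:
g(0) = 2; g(1) = 0 → root; g(2) = 1.
Roots: {1}.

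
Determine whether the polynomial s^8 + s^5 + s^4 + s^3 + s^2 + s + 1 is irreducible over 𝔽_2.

Yes

Write m(s) = s^8 + s^5 + s^4 + s^3 + s^2 + s + 1.
Check for roots in 𝔽_2: m(0) = 1; m(1) = 1.
No roots, so no linear factors.
Monic irreducibles of degree 2 over GF(2): s^2 + s + 1.
None of them divide m (all give nonzero remainder).
Monic irreducibles of degree 3 over GF(2): s^3 + s + 1, s^3 + s^2 + 1.
None of them divide m (all give nonzero remainder).
Monic irreducibles of degree 4 over GF(2): s^4 + s + 1, s^4 + s^3 + 1, s^4 + s^3 + s^2 + s + 1.
None of them divide m (all give nonzero remainder).
No irreducible factor of degree ≤ 4 exists, so m is irreducible over GF(2).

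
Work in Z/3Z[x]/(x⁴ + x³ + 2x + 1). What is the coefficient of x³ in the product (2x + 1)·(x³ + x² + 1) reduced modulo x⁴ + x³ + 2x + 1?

Multiply in Z/3Z[x]: (2x + 1)·(x³ + x² + 1) = 2x⁴ + x² + 2x + 1.
Reduce using x⁴ ≡ 2x³ + x + 2 (mod x⁴ + x³ + 2x + 1).
Reduced: x³ + x² + x + 2.

1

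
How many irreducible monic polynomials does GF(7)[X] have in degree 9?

x^(7^9) − x is the product of all monic irreducibles of degree dividing 9; Möbius inversion gives N = (1/9) Σ μ(9/d)·7^d.
Divisors of 9: 1, 3, 9; μ(9/d) for each: 0, -1, 1.
Σ = − 7^3 + 7^9 = 40353264.
N = 40353264/9 = 4483696.

4483696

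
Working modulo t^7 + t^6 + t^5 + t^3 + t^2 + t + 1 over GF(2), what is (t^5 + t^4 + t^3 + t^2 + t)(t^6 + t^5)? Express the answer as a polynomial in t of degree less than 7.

t^4 + t^2 + t

Multiply in GF(2)[t]: (t^5 + t^4 + t^3 + t^2 + t)·(t^6 + t^5) = t^11 + t^6.
Reduce using t^7 ≡ t^6 + t^5 + t^3 + t^2 + t + 1 (mod t^7 + t^6 + t^5 + t^3 + t^2 + t + 1).
Reduced: t^4 + t^2 + t.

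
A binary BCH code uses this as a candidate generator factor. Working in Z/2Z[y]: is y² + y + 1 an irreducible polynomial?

Write f(y) = y² + y + 1.
Check for roots in Z/2Z: f(0) = 1; f(1) = 1.
No roots. A degree-2 polynomial over a field with no linear factor is irreducible.

Yes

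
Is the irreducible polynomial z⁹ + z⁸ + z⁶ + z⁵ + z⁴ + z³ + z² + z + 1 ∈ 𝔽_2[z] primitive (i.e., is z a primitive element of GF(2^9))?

Yes

Write f(z) = z⁹ + z⁸ + z⁶ + z⁵ + z⁴ + z³ + z² + z + 1.
|GF(2^9)^×| = 2^9 − 1 = 511. Prime factorization: 511 = 7·73.
f is primitive ⇔ z has order 511 in GF(2)[z]/(f), i.e. z^(511/q) ≠ 1 for each prime q | 511.
z^(73) mod f = z⁸ + z⁷ + z⁶ + z² + z + 1.
z^(7) mod f = z⁷.
None equal 1, so z has full order 511; f is primitive.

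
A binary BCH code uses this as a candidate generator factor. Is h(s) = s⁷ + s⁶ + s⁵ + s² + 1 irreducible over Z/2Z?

Yes

Check for roots in Z/2Z: h(0) = 1; h(1) = 1.
No roots, so no linear factors.
Monic irreducibles of degree 2 over GF(2): s² + s + 1.
None of them divide h (all give nonzero remainder).
Monic irreducibles of degree 3 over GF(2): s³ + s + 1, s³ + s² + 1.
None of them divide h (all give nonzero remainder).
No irreducible factor of degree ≤ 3 exists, so h is irreducible over GF(2).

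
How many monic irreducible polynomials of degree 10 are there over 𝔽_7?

x^(7^10) − x is the product of all monic irreducibles of degree dividing 10; Möbius inversion gives N = (1/10) Σ μ(10/d)·7^d.
Divisors of 10: 1, 2, 5, 10; μ(10/d) for each: 1, -1, -1, 1.
Σ = 7^1 − 7^2 − 7^5 + 7^10 = 282458400.
N = 282458400/10 = 28245840.

28245840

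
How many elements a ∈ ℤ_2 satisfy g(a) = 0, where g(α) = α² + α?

Evaluate at each of the 2 elements of ℤ_2:
g(0) = 0 → root; g(1) = 0 → root.
Roots: {0, 1}.

2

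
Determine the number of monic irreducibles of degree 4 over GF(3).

18

By the necklace-counting formula, N_3(4) = (1/4) Σ_{d|4} μ(4/d)·3^d.
Divisors of 4: 1, 2, 4; μ(4/d) for each: 0, -1, 1.
Σ = − 3^2 + 3^4 = 72.
N = 72/4 = 18.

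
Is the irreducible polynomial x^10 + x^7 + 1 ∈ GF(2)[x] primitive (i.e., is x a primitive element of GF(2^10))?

Write f(x) = x^10 + x^7 + 1.
|GF(2^10)^×| = 2^10 − 1 = 1023. Prime factorization: 1023 = 3·11·31.
f is primitive ⇔ x has order 1023 in GF(2)[x]/(f), i.e. x^(1023/q) ≠ 1 for each prime q | 1023.
x^(341) mod f = x^8 + x^7 + x^3 + x^2 + x + 1.
x^(93) mod f = x^7 + x^3 + x^2 + x.
x^(33) mod f = x^9 + x^5 + x^3 + x^2 + x + 1.
None equal 1, so x has full order 1023; f is primitive.

Yes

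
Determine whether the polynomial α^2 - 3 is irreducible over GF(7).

Write f(α) = α^2 - 3.
Check for roots in GF(7): f(0) = 4; f(1) = 5; f(2) = 1; f(3) = 6; f(4) = 6; f(5) = 1; f(6) = 5.
No roots. A degree-2 polynomial over a field with no linear factor is irreducible.

Yes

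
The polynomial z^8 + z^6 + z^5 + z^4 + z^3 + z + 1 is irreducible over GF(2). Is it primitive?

No

Write f(z) = z^8 + z^6 + z^5 + z^4 + z^3 + z + 1.
|GF(2^8)^×| = 2^8 − 1 = 255. Prime factorization: 255 = 3·5·17.
f is primitive ⇔ z has order 255 in GF(2)[z]/(f), i.e. z^(255/q) ≠ 1 for each prime q | 255.
z^(85) mod f = 1
z^(51) mod f = z^6 + z^5 + z^4 + z^3.
z^(15) mod f = z^7 + z^5 + z^4 + z^3 + z^2.
Since z^(85) = 1, the order of z divides 85 < 255; not primitive.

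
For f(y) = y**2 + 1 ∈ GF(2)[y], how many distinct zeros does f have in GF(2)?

1

Evaluate at each of the 2 elements of GF(2):
f(0) = 1; f(1) = 0 → root.
Roots: {1}.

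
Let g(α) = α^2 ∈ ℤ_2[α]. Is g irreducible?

Check for roots in ℤ_2: g(0) = 0 → root; g(1) = 1.
g(0) = 0, so (α) divides g(α); g is reducible.

No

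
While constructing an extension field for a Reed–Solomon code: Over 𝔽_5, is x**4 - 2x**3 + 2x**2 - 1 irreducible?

Write h(x) = x**4 - 2x**3 + 2x**2 - 1.
Check for roots in 𝔽_5: h(0) = 4; h(1) = 0 → root; h(2) = 2; h(3) = 4; h(4) = 4.
h(1) = 0, so (x − 1) divides h(x); h is reducible.

No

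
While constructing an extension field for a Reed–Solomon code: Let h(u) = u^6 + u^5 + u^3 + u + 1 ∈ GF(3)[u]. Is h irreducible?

Yes

Check for roots in GF(3): h(0) = 1; h(1) = 2; h(2) = 2.
No roots, so no linear factors.
Monic irreducibles of degree 2 over GF(3): u^2 + 1, u^2 + u + 2, u^2 + 2u + 2.
None of them divide h (all give nonzero remainder).
Degree-3 irreducible divisors: test the 8 monic irreducibles of degree 3 over GF(3).
None of them divide h (all give nonzero remainder).
No irreducible factor of degree ≤ 3 exists, so h is irreducible over GF(3).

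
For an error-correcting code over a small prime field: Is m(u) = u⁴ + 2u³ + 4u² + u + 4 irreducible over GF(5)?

Check for roots in GF(5): m(0) = 4; m(1) = 2; m(2) = 4; m(3) = 3; m(4) = 1.
No roots, so no linear factors.
Degree-2 irreducible divisors: test the 10 monic irreducibles of degree 2 over GF(5).
None of them divide m (all give nonzero remainder).
No irreducible factor of degree ≤ 2 exists, so m is irreducible over GF(5).

Yes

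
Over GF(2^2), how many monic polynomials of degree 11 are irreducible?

381300

x^(4^11) − x is the product of all monic irreducibles of degree dividing 11; Möbius inversion gives N = (1/11) Σ μ(11/d)·4^d.
Divisors of 11: 1, 11; μ(11/d) for each: -1, 1.
Σ = − 4^1 + 4^11 = 4194300.
N = 4194300/11 = 381300.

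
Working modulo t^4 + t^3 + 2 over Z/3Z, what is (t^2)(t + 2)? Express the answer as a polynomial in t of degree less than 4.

t^3 + 2t^2

Multiply in Z/3Z[t]: (t^2)·(t + 2) = t^3 + 2t^2.
Reduced: t^3 + 2t^2.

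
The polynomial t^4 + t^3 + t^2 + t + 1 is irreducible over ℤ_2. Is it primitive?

Write f(t) = t^4 + t^3 + t^2 + t + 1.
|GF(2^4)^×| = 2^4 − 1 = 15. Prime factorization: 15 = 3·5.
f is primitive ⇔ t has order 15 in GF(2)[t]/(f), i.e. t^(15/q) ≠ 1 for each prime q | 15.
t^(5) mod f = 1
t^(3) mod f = t^3.
Since t^(5) = 1, the order of t divides 5 < 15; not primitive.

No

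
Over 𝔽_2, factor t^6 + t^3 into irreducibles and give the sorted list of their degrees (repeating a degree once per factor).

Write g(t) = t^6 + t^3.
Roots in 𝔽_2: g(0) = 0 → root; g(1) = 0 → root.
Linear factors from roots: (t), (t + 1).
Complete factorization: g(t) = (t + 1)·(t)^3·(t^2 + t + 1).
Factor degrees with multiplicity: 1 + 1 + 1 + 1 + 2 = 6.

1, 1, 1, 1, 2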